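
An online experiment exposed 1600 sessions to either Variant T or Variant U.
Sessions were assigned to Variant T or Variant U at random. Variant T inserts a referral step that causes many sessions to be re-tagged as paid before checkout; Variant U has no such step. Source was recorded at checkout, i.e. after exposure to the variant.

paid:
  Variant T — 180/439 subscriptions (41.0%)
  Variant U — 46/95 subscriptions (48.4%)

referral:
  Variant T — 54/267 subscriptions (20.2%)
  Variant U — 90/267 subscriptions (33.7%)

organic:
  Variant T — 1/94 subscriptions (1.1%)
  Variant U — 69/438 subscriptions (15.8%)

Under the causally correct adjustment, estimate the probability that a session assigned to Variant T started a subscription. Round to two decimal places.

Because the variant influences traffic source, traffic source is a post-treatment mediator, not a confounder. Stratifying on it would bias the estimate; the causal effect is the crude pooled difference.
So P(outcome | do(Variant T)) is just the pooled rate for Variant T: 235/800 = 0.294.

0.29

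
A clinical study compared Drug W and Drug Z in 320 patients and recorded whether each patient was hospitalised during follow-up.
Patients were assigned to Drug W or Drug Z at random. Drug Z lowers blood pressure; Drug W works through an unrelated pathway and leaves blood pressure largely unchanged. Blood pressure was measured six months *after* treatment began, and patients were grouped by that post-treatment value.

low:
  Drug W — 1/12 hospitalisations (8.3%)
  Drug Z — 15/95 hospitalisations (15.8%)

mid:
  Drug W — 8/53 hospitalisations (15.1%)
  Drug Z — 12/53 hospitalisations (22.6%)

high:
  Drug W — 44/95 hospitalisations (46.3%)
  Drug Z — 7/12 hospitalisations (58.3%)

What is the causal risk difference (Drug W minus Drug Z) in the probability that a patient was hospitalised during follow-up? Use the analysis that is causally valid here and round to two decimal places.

+0.12

Blood pressure here is a post-treatment variable shaped by the drug; conditioning on it would introduce bias rather than remove it. The overall comparison is the causal one.
The causal difference is the pooled difference: 0.331 − 0.212 = +0.119.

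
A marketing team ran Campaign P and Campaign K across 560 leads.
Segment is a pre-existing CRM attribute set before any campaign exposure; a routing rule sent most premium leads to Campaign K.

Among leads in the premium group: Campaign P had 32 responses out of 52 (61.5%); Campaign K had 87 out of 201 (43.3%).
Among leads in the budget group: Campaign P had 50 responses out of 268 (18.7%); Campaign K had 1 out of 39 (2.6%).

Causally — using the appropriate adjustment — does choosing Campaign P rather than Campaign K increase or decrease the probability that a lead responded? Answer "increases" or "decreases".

increases

Customer segment satisfies the back-door criterion: it is not a descendant of the campaign, and it blocks the spurious path from campaign to outcome. Adjusting for it (i.e., using the within-customer segment rates) gives the causal effect.
Within each level — premium: 61.5% vs 43.3%; budget: 18.7% vs 2.6% — Campaign P is higher every time.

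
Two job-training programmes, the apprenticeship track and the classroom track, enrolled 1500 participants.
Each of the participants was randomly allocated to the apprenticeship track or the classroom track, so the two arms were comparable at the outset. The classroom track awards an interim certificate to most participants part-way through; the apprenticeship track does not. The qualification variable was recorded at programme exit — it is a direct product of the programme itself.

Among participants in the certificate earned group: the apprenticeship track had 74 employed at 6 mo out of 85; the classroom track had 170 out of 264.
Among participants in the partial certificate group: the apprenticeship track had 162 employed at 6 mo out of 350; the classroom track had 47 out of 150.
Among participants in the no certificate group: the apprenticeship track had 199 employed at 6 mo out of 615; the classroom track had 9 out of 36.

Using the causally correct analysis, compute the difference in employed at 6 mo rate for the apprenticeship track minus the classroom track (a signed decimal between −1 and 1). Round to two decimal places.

The distribution of qualification attained during the programme is itself part of what the programme does — it is an intermediate outcome. Holding it fixed would remove that part of the effect; the total effect is the pooled difference.
The causal difference is the pooled difference: 0.414 − 0.502 = -0.088.

-0.09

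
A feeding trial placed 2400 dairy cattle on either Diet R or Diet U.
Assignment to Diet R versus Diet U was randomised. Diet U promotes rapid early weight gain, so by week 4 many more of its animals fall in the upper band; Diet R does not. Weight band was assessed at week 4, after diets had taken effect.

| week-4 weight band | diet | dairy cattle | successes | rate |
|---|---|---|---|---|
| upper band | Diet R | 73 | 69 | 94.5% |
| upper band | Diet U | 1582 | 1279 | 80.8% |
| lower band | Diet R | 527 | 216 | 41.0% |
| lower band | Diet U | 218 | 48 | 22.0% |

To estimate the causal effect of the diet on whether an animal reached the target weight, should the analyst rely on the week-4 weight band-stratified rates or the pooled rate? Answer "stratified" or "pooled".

The stratified and pooled comparisons disagree (Diet R wins within each week-4 weight band; Diet U wins overall), so the answer turns on the causal role of week-4 weight band.
Week-4 weight band is downstream of the diet. One should not condition on a consequence of treatment, so the overall rates are the right comparison.
Pooled: Diet R 47.5% vs Diet U 73.7%; Diet U is higher overall.

pooled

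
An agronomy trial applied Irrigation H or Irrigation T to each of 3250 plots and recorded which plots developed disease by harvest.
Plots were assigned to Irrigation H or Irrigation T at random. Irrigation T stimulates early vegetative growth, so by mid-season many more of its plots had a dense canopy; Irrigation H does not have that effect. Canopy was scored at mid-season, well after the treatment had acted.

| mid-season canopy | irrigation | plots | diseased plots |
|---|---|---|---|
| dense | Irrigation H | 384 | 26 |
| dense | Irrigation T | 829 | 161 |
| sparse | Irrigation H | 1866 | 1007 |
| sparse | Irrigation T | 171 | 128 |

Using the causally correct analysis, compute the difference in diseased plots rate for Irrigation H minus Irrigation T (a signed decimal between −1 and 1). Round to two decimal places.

Within every mid-season canopy level Irrigation H has the lower rate, yet pooled Irrigation T does — Simpson's reversal.
Mid-season canopy lies on the pathway irrigation → mid-season canopy → outcome, so adjusting for it blocks the indirect effect. For the total causal effect of irrigation, use the unadjusted pooled rates.
The causal difference is the pooled difference: 0.459 − 0.289 = +0.170.

+0.17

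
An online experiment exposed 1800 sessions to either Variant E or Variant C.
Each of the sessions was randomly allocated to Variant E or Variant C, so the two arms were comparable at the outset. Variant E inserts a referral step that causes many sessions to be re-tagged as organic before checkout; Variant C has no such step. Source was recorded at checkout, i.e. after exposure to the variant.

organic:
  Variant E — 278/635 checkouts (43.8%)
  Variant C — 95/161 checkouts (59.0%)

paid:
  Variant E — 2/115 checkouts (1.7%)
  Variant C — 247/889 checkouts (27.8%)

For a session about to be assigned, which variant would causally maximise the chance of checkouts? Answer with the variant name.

Variant E

Variant C is higher inside every traffic source stratum but Variant E is higher in aggregate. Whether to stratify depends on how traffic source relates to the variant.
Because the variant influences traffic source, traffic source is a post-treatment mediator, not a confounder. Stratifying on it would bias the estimate; the causal effect is the crude pooled difference.
Pooled: Variant E 37.3% vs Variant C 32.6%; Variant E is higher overall.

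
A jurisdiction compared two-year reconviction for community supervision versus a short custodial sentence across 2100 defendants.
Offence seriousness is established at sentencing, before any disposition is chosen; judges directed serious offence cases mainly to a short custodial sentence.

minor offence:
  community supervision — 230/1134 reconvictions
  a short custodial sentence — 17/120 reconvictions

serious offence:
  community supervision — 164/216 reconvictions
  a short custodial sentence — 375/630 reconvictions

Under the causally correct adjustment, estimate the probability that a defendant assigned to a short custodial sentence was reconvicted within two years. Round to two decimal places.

Offence seriousness satisfies the back-door criterion: it is not a descendant of the disposition, and it blocks the spurious path from disposition to outcome. Adjusting for it (i.e., using the within-offence seriousness rates) gives the causal effect.
Standardising a short custodial sentence to the population offence seriousness mix: 0.597·17/120 + 0.403·375/630 = 0.324.

0.32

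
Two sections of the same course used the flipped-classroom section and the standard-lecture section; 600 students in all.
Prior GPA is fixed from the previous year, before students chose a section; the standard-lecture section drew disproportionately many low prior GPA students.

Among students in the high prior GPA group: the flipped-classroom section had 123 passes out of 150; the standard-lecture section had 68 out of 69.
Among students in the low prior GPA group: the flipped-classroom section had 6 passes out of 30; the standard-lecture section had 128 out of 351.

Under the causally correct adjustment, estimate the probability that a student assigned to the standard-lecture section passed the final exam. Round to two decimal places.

0.59

The prior GPA band-specific comparison favours the standard-lecture section throughout, but the pooled figures favour the flipped-classroom section. The question is whether to condition on prior GPA band.
Prior GPA band satisfies the back-door criterion: it is not a descendant of the teaching method, and it blocks the spurious path from teaching method to outcome. Adjusting for it (i.e., using the within-prior GPA band rates) gives the causal effect.
Standardising the standard-lecture section to the population prior GPA band mix: 0.365·68/69 + 0.635·128/351 = 0.591.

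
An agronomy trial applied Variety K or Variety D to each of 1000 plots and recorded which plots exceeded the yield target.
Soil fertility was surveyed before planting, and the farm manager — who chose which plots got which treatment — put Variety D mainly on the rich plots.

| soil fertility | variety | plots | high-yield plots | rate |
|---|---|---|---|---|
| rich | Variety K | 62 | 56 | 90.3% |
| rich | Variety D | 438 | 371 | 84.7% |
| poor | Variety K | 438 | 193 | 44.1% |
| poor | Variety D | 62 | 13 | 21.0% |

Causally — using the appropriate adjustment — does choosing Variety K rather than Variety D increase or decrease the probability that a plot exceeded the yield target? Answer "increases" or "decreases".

increases

The soil fertility-specific comparison favours Variety K throughout, but the pooled figures favour Variety D. The question is whether to condition on soil fertility.
Here soil fertility is a common cause — it drives both which variety a case falls under and the outcome. The crude comparison mixes populations; the stratum-specific rates are the causally relevant ones.
Within each level — rich: 90.3% vs 84.7%; poor: 44.1% vs 21.0% — Variety K is higher every time.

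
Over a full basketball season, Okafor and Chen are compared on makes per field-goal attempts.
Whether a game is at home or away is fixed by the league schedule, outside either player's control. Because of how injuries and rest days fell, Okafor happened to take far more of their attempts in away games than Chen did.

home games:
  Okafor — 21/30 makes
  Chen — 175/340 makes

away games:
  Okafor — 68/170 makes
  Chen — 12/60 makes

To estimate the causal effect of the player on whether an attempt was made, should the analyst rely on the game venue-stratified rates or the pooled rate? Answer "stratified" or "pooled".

Game venue satisfies the back-door criterion: it is not a descendant of the player, and it blocks the spurious path from player to outcome. Adjusting for it (i.e., using the within-game venue rates) gives the causal effect.
Within each level — home games: 70.0% vs 51.5%; away games: 40.0% vs 20.0% — Okafor is higher every time.

stratified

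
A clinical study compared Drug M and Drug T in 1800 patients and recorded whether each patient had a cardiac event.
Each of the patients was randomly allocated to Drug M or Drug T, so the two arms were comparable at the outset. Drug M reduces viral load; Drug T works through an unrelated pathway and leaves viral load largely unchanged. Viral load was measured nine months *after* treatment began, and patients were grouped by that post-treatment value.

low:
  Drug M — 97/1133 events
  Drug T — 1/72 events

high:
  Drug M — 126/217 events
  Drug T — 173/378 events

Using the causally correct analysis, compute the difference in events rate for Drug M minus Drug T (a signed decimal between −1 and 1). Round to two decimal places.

Viral load is recorded after the drug and is itself shifted by it — it sits on the causal path from drug to outcome. Conditioning on a mediator would strip out part of the effect we want; the pooled comparison gives the total causal effect.
The causal difference is the pooled difference: 0.165 − 0.387 = -0.221.

-0.22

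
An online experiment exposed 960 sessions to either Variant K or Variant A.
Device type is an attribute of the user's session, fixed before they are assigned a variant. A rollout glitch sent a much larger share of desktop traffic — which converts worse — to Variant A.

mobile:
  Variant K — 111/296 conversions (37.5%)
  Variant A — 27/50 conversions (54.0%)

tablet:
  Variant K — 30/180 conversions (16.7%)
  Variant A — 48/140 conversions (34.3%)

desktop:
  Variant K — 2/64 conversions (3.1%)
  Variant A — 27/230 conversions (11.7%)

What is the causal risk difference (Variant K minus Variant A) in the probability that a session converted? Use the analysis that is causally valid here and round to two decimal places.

Variant A is higher inside every device type stratum but Variant K is higher in aggregate. Whether to stratify depends on how device type relates to the variant.
Device type is set before the variant has any effect — it is not caused by the variant — and it independently drives the outcome. That makes it a confounder, so the causal comparison is within device type levels.
Adjusting over the population distribution of device type: 0.360·(0.375−0.540) + 0.333·(0.167−0.343) + 0.306·(0.031−0.117) = -0.145.

-0.14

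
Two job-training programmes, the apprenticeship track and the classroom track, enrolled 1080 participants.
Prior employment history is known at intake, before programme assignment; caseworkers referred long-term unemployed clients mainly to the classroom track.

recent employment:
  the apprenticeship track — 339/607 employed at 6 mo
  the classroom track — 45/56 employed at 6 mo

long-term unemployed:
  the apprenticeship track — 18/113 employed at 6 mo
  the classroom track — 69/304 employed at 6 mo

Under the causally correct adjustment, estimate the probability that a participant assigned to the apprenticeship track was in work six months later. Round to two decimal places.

Prior employment history is set before the programme has any effect — it is not caused by the programme — and it independently drives the outcome. That makes it a confounder, so the causal comparison is within prior employment history levels.
Standardising the apprenticeship track to the population prior employment history mix: 0.614·339/607 + 0.386·18/113 = 0.404.

0.40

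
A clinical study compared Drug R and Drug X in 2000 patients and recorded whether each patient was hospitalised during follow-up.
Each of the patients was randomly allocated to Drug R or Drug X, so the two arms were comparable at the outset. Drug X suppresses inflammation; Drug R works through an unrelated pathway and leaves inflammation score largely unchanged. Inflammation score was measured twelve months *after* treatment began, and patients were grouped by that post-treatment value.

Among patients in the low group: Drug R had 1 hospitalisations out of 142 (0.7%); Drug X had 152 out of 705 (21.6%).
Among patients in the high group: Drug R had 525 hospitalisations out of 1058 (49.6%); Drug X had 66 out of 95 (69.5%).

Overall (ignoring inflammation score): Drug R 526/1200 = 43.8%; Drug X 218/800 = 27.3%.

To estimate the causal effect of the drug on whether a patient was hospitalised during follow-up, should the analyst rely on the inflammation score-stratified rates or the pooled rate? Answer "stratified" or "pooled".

pooled

Inflammation score is downstream of the drug. One should not condition on a consequence of treatment, so the overall rates are the right comparison.
Pooled: Drug R 43.8% vs Drug X 27.3%; Drug X is lower overall.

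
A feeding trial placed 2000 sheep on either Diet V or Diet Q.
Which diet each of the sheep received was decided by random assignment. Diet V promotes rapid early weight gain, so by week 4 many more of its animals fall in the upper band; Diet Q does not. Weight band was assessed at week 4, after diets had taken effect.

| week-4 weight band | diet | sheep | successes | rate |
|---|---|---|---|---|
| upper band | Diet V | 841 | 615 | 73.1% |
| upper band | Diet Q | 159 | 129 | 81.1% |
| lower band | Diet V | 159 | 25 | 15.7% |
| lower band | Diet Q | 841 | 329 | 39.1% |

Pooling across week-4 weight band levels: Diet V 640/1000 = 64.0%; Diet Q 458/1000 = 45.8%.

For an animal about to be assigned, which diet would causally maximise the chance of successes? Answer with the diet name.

Diet V

Week-4 weight band lies on the pathway diet → week-4 weight band → outcome, so adjusting for it blocks the indirect effect. For the total causal effect of diet, use the unadjusted pooled rates.
Pooled: Diet V 64.0% vs Diet Q 45.8%; Diet V is higher overall.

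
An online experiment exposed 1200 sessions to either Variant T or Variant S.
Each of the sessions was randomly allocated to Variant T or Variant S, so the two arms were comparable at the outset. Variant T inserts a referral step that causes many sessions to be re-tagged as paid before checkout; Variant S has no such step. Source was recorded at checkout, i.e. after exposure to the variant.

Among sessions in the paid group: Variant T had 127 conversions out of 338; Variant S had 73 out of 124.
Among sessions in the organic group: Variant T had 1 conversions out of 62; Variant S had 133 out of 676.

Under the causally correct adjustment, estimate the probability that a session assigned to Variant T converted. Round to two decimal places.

0.32

Traffic source is downstream of the variant. One should not condition on a consequence of treatment, so the overall rates are the right comparison.
So P(outcome | do(Variant T)) is just the pooled rate for Variant T: 128/400 = 0.320.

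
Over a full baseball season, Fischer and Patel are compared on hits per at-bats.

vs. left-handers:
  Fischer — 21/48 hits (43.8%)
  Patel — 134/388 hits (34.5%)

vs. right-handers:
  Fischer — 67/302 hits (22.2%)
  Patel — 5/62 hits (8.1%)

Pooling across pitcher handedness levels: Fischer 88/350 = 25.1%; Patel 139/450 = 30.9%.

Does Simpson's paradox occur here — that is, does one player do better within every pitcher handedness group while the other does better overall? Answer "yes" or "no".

yes

Within each pitcher handedness level (vs. left-handers 43.8% vs 34.5%; vs. right-handers 22.2% vs 8.1%), Fischer has the higher rate every time. Pooled: 25.1% vs 30.9% — Patel has the higher rate overall. The two comparisons disagree.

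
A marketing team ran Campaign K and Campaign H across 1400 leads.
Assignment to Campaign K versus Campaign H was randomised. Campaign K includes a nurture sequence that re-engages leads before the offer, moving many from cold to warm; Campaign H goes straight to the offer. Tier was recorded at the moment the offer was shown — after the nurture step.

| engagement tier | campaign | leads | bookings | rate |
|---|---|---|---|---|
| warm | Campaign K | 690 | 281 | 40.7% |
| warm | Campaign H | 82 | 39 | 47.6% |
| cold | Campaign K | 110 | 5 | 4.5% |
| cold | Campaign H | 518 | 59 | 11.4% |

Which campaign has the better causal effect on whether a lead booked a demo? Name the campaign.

Because the campaign influences engagement tier, engagement tier is a post-treatment mediator, not a confounder. Stratifying on it would bias the estimate; the causal effect is the crude pooled difference.
Pooled: Campaign K 35.8% vs Campaign H 16.3%; Campaign K is higher overall.

Campaign K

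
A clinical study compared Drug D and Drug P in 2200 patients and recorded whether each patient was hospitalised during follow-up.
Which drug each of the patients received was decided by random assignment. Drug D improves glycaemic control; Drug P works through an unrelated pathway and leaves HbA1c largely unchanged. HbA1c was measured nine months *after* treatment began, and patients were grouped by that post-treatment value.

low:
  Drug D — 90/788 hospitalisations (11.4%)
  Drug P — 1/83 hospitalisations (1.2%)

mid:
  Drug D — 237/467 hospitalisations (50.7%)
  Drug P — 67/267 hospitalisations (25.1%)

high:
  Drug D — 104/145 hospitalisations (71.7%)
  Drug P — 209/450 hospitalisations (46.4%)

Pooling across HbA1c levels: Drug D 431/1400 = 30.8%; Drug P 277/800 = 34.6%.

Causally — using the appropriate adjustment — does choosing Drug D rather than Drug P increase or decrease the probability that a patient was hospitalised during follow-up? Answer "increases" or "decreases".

decreases

The stratified and pooled comparisons disagree (Drug P wins within each HbA1c; Drug D wins overall), so the answer turns on the causal role of HbA1c.
HbA1c lies on the pathway drug → HbA1c → outcome, so adjusting for it blocks the indirect effect. For the total causal effect of drug, use the unadjusted pooled rates.
Pooled: Drug D 30.8% vs Drug P 34.6%; Drug D is lower overall.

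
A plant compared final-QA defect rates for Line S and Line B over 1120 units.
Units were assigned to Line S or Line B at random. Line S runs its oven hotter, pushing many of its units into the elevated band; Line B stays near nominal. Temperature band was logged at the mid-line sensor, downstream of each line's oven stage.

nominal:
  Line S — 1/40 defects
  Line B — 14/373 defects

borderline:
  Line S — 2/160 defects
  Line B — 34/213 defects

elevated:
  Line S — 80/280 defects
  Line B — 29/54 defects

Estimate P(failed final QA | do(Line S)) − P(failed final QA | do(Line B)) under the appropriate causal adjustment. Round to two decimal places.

In-process temperature band is recorded after the line and is itself shifted by it — it sits on the causal path from line to outcome. Conditioning on a mediator would strip out part of the effect we want; the pooled comparison gives the total causal effect.
The causal difference is the pooled difference: 0.173 − 0.120 = +0.053.

+0.05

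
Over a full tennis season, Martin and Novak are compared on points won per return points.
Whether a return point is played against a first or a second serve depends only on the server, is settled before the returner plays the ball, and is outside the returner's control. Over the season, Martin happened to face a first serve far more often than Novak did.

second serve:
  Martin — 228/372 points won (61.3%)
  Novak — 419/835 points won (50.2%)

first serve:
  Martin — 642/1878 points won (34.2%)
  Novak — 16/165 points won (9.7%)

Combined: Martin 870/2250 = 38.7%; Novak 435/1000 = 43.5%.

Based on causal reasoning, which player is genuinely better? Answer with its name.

Within every serve type level Martin has the higher rate, yet pooled Novak does — Simpson's reversal.
The imbalance in serve type arose from how return points were allocated, not from anything the player did; and serve type independently affects the outcome. The pooled gap is confounded — condition on serve type.
Within each level — second serve: 61.3% vs 50.2%; first serve: 34.2% vs 9.7% — Martin is higher every time.

Martin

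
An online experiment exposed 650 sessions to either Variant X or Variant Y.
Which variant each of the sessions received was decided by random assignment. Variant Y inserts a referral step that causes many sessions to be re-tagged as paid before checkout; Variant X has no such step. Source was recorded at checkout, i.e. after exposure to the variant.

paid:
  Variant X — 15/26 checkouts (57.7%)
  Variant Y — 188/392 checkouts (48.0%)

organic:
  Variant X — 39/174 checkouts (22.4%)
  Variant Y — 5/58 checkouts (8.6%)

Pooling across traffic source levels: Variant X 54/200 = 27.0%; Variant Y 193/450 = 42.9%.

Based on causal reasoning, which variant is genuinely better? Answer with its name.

Variant Y

Traffic source here is a post-treatment variable shaped by the variant; conditioning on it would introduce bias rather than remove it. The overall comparison is the causal one.
Pooled: Variant X 27.0% vs Variant Y 42.9%; Variant Y is higher overall.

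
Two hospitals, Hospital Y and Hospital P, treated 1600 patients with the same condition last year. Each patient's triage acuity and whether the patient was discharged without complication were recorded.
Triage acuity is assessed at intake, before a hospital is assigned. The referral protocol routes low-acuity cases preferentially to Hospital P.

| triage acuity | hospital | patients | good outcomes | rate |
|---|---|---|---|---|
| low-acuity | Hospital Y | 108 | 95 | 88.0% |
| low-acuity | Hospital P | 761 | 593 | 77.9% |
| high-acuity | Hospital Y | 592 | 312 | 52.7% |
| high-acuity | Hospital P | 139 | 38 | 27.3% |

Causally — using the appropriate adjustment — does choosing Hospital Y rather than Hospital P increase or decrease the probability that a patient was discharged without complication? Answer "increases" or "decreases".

increases

Within every triage acuity level Hospital Y has the higher rate, yet pooled Hospital P does — Simpson's reversal.
Triage acuity satisfies the back-door criterion: it is not a descendant of the hospital, and it blocks the spurious path from hospital to outcome. Adjusting for it (i.e., using the within-triage acuity rates) gives the causal effect.
Within each level — low-acuity: 88.0% vs 77.9%; high-acuity: 52.7% vs 27.3% — Hospital Y is higher every time.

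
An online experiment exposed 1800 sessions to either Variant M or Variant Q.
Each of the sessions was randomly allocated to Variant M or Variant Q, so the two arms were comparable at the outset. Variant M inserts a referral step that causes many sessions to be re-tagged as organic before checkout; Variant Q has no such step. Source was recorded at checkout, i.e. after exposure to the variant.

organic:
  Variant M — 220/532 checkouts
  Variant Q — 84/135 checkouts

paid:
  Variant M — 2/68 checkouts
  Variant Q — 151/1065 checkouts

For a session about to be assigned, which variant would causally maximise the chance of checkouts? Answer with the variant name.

Variant M

Within every traffic source level Variant Q has the higher rate, yet pooled Variant M does — Simpson's reversal.
Traffic source is recorded after the variant and is itself shifted by it — it sits on the causal path from variant to outcome. Conditioning on a mediator would strip out part of the effect we want; the pooled comparison gives the total causal effect.
Pooled: Variant M 37.0% vs Variant Q 19.6%; Variant M is higher overall.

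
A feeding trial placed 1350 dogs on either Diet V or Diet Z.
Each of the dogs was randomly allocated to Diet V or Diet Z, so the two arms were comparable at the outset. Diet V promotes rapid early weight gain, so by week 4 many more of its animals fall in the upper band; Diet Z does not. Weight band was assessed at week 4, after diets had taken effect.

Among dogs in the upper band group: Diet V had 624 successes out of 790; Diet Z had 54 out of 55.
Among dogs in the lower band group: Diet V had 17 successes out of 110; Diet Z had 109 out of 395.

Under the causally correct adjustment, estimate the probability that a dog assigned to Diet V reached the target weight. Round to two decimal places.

0.71

Week-4 weight band is recorded after the diet and is itself shifted by it — it sits on the causal path from diet to outcome. Conditioning on a mediator would strip out part of the effect we want; the pooled comparison gives the total causal effect.
So P(outcome | do(Diet V)) is just the pooled rate for Diet V: 641/900 = 0.712.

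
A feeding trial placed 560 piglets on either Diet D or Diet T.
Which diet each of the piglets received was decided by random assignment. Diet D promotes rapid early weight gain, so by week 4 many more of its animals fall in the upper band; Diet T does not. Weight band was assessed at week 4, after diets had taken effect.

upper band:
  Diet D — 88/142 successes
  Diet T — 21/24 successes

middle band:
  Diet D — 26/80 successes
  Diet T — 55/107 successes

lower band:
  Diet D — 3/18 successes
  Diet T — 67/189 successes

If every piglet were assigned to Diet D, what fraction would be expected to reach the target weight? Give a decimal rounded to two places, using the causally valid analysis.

0.49

The week-4 weight band-specific comparison favours Diet T throughout, but the pooled figures favour Diet D. The question is whether to condition on week-4 weight band.
The distribution of week-4 weight band is itself part of what the diet does — it is an intermediate outcome. Holding it fixed would remove that part of the effect; the total effect is the pooled difference.
So P(outcome | do(Diet D)) is just the pooled rate for Diet D: 117/240 = 0.487.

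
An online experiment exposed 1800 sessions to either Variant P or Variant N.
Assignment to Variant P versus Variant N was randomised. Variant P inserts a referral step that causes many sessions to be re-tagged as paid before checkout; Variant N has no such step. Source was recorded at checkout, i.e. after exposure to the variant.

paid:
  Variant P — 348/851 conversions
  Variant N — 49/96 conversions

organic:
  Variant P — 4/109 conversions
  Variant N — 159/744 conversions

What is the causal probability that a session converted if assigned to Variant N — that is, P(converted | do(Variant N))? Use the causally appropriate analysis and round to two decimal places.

0.25

Variant N is higher inside every traffic source stratum but Variant P is higher in aggregate. Whether to stratify depends on how traffic source relates to the variant.
Traffic source lies on the pathway variant → traffic source → outcome, so adjusting for it blocks the indirect effect. For the total causal effect of variant, use the unadjusted pooled rates.
So P(outcome | do(Variant N)) is just the pooled rate for Variant N: 208/840 = 0.248.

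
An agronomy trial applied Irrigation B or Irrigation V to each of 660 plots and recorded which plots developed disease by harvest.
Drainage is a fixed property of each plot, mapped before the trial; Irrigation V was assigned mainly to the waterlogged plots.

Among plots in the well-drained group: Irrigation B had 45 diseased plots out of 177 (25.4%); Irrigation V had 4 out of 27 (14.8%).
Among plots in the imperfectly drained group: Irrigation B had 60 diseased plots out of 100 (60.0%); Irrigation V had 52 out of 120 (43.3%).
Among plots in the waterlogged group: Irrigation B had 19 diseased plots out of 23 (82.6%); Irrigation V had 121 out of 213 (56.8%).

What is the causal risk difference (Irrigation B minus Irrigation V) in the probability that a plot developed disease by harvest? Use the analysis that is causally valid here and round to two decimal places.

Nothing the irrigation does changes field drainage; the imbalance is an allocation artefact. With field drainage also predicting the outcome, the pooled figure is confounded, and the within-stratum comparison is the causal one.
Adjusting over the population distribution of field drainage: 0.309·(0.254−0.148) + 0.333·(0.600−0.433) + 0.358·(0.826−0.568) = +0.181.

+0.18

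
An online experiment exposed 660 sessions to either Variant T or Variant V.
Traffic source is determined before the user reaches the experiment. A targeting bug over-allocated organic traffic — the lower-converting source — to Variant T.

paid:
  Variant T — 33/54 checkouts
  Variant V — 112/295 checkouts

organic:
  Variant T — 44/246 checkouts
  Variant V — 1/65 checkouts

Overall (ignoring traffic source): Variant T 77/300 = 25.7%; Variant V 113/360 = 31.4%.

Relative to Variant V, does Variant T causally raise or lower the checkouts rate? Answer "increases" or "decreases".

Traffic source is set before the variant has any effect — it is not caused by the variant — and it independently drives the outcome. That makes it a confounder, so the causal comparison is within traffic source levels.
Within each level — paid: 61.1% vs 38.0%; organic: 17.9% vs 1.5% — Variant T is higher every time.

increases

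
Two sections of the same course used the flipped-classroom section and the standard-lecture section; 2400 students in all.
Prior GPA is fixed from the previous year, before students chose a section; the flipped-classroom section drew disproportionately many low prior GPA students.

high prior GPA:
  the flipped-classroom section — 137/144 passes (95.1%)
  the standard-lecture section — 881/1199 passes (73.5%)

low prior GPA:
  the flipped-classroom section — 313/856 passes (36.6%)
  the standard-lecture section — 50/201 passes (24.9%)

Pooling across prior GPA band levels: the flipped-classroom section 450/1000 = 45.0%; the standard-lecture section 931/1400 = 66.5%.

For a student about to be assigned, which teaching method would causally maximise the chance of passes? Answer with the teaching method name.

The stratified and pooled comparisons disagree (the flipped-classroom section wins within each prior GPA band; the standard-lecture section wins overall), so the answer turns on the causal role of prior GPA band.
Prior GPA band differs across teaching methods for reasons unrelated to any effect of the teaching method itself, and it separately predicts the outcome — a classic confounder. We must compare within prior GPA band levels.
Within each level — high prior GPA: 95.1% vs 73.5%; low prior GPA: 36.6% vs 24.9% — the flipped-classroom section is higher every time.

the flipped-classroom section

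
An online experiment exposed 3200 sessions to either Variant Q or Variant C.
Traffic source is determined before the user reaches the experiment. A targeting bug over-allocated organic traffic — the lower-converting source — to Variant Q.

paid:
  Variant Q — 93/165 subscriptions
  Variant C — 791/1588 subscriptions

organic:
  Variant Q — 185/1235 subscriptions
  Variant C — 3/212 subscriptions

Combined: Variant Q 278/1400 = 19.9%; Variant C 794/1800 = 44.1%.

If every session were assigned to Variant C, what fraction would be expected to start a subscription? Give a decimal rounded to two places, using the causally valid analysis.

0.28

Within every traffic source level Variant Q has the higher rate, yet pooled Variant C does — Simpson's reversal.
The imbalance in traffic source arose from how sessions were allocated, not from anything the variant did; and traffic source independently affects the outcome. The pooled gap is confounded — condition on traffic source.
Standardising Variant C to the population traffic source mix: 0.548·791/1588 + 0.452·3/212 = 0.279.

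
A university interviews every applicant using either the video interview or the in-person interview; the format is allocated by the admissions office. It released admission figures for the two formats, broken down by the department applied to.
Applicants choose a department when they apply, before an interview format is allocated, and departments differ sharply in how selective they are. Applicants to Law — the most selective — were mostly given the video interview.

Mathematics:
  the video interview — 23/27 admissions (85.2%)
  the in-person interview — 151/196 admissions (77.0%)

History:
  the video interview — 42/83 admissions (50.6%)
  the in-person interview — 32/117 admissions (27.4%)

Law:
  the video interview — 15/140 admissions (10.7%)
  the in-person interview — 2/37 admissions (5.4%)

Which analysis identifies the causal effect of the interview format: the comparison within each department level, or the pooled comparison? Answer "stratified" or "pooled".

stratified

the video interview is higher inside every department stratum but the in-person interview is higher in aggregate. Whether to stratify depends on how department relates to the interview format.
Department is set before the interview format has any effect — it is not caused by the interview format — and it independently drives the outcome. That makes it a confounder, so the causal comparison is within department levels.
Within each level — Mathematics: 85.2% vs 77.0%; History: 50.6% vs 27.4%; Law: 10.7% vs 5.4% — the video interview is higher every time.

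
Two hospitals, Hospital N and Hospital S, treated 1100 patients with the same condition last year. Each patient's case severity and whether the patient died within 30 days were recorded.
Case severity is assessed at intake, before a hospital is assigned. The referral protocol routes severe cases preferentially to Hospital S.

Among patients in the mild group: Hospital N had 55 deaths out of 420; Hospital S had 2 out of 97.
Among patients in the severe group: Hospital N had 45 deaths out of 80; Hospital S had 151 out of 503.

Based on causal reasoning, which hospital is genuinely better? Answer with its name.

Hospital S is lower inside every case severity stratum but Hospital N is lower in aggregate. Whether to stratify depends on how case severity relates to the hospital.
Case severity satisfies the back-door criterion: it is not a descendant of the hospital, and it blocks the spurious path from hospital to outcome. Adjusting for it (i.e., using the within-case severity rates) gives the causal effect.
Within each level — mild: 13.1% vs 2.1%; severe: 56.2% vs 30.0% — Hospital S is lower every time.

Hospital S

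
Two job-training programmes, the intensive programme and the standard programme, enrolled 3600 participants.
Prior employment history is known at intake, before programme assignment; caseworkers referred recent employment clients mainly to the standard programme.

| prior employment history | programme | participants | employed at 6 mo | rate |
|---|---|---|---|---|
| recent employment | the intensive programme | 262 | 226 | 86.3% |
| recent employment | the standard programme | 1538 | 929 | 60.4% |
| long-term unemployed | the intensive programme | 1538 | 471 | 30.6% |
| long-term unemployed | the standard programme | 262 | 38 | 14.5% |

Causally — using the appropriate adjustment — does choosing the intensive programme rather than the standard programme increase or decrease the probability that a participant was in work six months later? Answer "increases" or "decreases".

The imbalance in prior employment history arose from how participants were allocated, not from anything the programme did; and prior employment history independently affects the outcome. The pooled gap is confounded — condition on prior employment history.
Within each level — recent employment: 86.3% vs 60.4%; long-term unemployed: 30.6% vs 14.5% — the intensive programme is higher every time.

increases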